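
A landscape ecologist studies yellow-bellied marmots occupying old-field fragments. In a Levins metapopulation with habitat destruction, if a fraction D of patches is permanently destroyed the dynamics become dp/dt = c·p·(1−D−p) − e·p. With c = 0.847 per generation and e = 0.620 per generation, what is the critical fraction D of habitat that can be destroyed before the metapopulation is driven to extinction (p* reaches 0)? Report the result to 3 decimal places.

0.268

The nontrivial equilibrium is p* = (1−D) − e/c; extinction occurs when this hits zero.
So D_crit = 1 − e/c = 1 − 0.620/0.847 = 1 − 0.7320 = 0.2680.
Note this equals the original equilibrium occupancy — the Levins extinction-debt result.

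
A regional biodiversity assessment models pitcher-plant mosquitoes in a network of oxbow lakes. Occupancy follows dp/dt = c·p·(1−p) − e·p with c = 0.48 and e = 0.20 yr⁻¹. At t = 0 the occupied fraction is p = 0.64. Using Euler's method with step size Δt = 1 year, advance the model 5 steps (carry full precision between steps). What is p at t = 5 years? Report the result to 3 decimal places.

Update rule: p ← p + [c·p·(1−p) − e·p]·Δt with Δt = 1.
t = 1: p = 0.64000 + (-0.01741) = 0.62259
t = 2: p = 0.62259 + (-0.01173) = 0.61086
t = 3: p = 0.61086 + (-0.00807) = 0.60279
t = 4: p = 0.60279 + (-0.00563) = 0.59716
t = 5: p = 0.59716 + (-0.00396) = 0.59320

0.593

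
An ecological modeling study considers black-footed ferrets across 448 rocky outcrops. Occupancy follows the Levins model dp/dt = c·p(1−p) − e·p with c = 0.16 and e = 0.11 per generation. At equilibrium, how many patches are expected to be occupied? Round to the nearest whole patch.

140

p* = 1 − e/c = 1 − 0.11/0.16 = 0.3125.
Expected occupied patches = N × p* = 448 × 0.3125 = 140.00 ≈ 140.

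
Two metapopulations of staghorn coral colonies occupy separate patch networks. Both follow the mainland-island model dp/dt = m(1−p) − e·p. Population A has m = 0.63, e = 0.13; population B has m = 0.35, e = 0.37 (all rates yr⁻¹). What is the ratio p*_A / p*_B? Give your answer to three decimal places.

1.705

A: p*_A = m/(m+e) = 0.63/0.7600 = 0.8289.
B: p*_B = 0.35/0.7200 = 0.4861.
p*_A / p*_B = 0.8289/0.4861 = 1.7053.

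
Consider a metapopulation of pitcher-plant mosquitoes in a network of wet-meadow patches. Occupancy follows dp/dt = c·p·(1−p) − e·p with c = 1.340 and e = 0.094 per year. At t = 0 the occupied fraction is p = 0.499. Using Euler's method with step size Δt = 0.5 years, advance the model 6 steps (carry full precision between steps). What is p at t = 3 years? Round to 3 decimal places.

0.925

Update rule: p ← p + [c·p·(1−p) − e·p]·Δt with Δt = 0.5.
p: 0.49900 → 0.64305  (Δp = +0.14405)
p: 0.64305 → 0.76661  (Δp = +0.12357)
p: 0.76661 → 0.85046  (Δp = +0.08384)
p: 0.85046 → 0.89570  (Δp = +0.04524)
p: 0.89570 → 0.91619  (Δp = +0.02050)
p: 0.91619 → 0.92458  (Δp = +0.00838)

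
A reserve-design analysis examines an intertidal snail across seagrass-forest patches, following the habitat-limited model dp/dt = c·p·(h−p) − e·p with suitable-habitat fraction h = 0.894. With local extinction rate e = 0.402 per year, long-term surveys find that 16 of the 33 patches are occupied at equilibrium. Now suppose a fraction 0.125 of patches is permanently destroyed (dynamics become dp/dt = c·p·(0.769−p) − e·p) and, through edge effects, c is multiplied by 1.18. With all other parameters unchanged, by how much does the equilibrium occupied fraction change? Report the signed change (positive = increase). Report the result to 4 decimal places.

Observed p* = 16/33 = 0.48485.
Balance c(h−p*) = e gives c = e/(0.894 − 0.48485) = 0.402/0.40915 = 0.98252.
New p* = 0.769 − e/c = 0.769 − 0.40200/1.15937 = 0.42226.
Δp* = 0.42226 − 0.48485 = -0.06259.

-0.0626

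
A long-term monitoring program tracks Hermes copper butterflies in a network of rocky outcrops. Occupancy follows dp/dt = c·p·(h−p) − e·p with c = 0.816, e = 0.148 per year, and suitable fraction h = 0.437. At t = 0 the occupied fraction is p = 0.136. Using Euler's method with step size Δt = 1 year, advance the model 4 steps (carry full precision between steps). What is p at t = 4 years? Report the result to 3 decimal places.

0.186

Update rule: p ← p + [c·p·(h−p) − e·p]·Δt with Δt = 1.
t = 1: p = 0.13600 + (+0.01328) = 0.14928
t = 2: p = 0.14928 + (+0.01295) = 0.16223
t = 3: p = 0.16223 + (+0.01236) = 0.17459
t = 4: p = 0.17459 + (+0.01154) = 0.18614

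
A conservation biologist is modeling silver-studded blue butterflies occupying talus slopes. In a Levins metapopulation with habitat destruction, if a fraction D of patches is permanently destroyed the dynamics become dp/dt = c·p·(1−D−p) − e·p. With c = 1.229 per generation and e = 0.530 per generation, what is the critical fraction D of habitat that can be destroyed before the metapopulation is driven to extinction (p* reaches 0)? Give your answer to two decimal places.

The nontrivial equilibrium is p* = (1−D) − e/c; extinction occurs when this hits zero.
So D_crit = 1 − e/c = 1 − 0.530/1.229 = 1 − 0.4312 = 0.5688.
This equals the undisturbed p*, a classic result of Lande's extension.

0.57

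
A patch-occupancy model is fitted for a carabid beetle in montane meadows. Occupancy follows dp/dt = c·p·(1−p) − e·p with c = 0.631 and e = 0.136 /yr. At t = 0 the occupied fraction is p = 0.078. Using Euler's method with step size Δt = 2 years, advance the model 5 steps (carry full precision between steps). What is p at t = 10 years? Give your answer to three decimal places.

0.753

Update rule: p ← p + [c·p·(1−p) − e·p]·Δt with Δt = 2.
t = 2: p = 0.07800 + (+0.06954) = 0.14754
t = 4: p = 0.14754 + (+0.11859) = 0.26614
t = 6: p = 0.26614 + (+0.17409) = 0.44023
t = 8: p = 0.44023 + (+0.19125) = 0.63148
t = 10: p = 0.63148 + (+0.12192) = 0.75340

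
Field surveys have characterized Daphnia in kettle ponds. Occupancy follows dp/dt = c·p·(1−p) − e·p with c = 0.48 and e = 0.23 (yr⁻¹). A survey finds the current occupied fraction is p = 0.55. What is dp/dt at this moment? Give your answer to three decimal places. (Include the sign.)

-0.008

Colonization term: c·p·(1−p) = 0.48×0.55×0.4500 = 0.11880.
Extinction term: e·p = 0.12650.
dp/dt = 0.11880 − 0.12650 = -0.00770.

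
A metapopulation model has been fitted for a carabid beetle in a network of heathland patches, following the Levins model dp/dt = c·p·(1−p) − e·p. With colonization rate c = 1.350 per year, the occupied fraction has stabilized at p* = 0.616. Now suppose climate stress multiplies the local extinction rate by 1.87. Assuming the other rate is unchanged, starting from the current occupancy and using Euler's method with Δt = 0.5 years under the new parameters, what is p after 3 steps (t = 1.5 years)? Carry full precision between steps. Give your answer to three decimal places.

Balance c(1−p*) = e gives e = 1.350×(1 − 0.61600) = 0.51840.
Starting from p₀ = 0.61600; update p ← p + (dp/dt)·Δt with the new parameters.
  1  |  dp/dt·Δt = -0.138910  |  p_1 = 0.477090
  2  |  dp/dt·Δt = -0.062852  |  p_2 = 0.414238
  3  |  dp/dt·Δt = -0.036998  |  p_3 = 0.377240

0.377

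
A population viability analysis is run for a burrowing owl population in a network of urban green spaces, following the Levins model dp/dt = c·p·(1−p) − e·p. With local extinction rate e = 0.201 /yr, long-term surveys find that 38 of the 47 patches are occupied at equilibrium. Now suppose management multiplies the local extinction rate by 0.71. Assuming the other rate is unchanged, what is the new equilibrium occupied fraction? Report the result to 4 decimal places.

Observed p* = 38/47 = 0.80851.
Balance c(1−p*) = e gives c = e/(1 − 0.80851) = 0.201/0.19149 = 1.04966.
New p* = 1 − e/c = 1 − 0.14271/1.04966 = 0.86404.

0.8640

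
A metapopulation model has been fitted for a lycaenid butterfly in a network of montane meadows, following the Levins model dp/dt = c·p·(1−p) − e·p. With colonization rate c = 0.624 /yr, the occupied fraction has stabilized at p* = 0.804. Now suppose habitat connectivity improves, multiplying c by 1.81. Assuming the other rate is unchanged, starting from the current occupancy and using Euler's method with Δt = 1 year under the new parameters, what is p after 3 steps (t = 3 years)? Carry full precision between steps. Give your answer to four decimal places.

Balance c(1−p*) = e gives e = 0.624×(1 − 0.80400) = 0.12230.
Starting from p₀ = 0.80400; update p ← p + (dp/dt)·Δt with the new parameters.
step 1: Δp = +0.07965, p = 0.88365
step 2: Δp = +0.00805, p = 0.89170
step 3: Δp = +0.00002, p = 0.89171

0.8917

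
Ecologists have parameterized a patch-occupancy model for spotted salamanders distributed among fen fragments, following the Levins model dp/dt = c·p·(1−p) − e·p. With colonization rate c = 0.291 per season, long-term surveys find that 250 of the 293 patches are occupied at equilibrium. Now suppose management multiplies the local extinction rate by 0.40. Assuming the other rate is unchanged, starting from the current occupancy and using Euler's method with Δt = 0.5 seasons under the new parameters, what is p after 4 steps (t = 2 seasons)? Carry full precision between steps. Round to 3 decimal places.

0.890

Observed p* = 250/293 = 0.85324.
Balance c(1−p*) = e gives e = 0.291×(1 − 0.85324) = 0.04271.
Starting from p₀ = 0.85324; update p ← p + (dp/dt)·Δt with the new parameters.
p: 0.85324 → 0.86417  (Δp = +0.01093)
p: 0.86417 → 0.87387  (Δp = +0.00970)
p: 0.87387 → 0.88244  (Δp = +0.00857)
p: 0.88244 → 0.89000  (Δp = +0.00756)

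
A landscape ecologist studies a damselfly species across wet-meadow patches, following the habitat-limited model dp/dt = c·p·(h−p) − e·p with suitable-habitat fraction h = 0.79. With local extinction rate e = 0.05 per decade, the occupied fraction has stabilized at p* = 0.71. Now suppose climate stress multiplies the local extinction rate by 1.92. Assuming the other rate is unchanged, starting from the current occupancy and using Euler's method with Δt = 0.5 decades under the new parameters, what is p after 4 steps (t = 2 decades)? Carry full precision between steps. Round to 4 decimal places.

0.6643

Balance c(h−p*) = e gives c = e/(0.79 − 0.71000) = 0.05/0.08000 = 0.62500.
Starting from p₀ = 0.71000; update p ← p + (dp/dt)·Δt with the new parameters.
t = 0.5: p = 0.71000 + (-0.01633) = 0.69367
t = 1: p = 0.69367 + (-0.01241) = 0.68126
t = 1.5: p = 0.68126 + (-0.00955) = 0.67171
t = 2: p = 0.67171 + (-0.00741) = 0.66430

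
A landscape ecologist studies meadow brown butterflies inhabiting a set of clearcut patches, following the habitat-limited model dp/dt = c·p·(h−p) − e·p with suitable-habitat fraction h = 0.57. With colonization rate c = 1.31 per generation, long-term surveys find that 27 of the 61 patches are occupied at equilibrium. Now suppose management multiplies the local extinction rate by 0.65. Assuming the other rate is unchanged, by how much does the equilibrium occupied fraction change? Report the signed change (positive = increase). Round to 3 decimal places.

Observed p* = 27/61 = 0.44262.
Balance c(h−p*) = e gives e = 1.31×(0.57 − 0.44262) = 0.16687.
New p* = 0.57 − e/c = 0.57 − 0.10847/1.31000 = 0.48720.
Δp* = 0.48720 − 0.44262 = +0.04458.

0.045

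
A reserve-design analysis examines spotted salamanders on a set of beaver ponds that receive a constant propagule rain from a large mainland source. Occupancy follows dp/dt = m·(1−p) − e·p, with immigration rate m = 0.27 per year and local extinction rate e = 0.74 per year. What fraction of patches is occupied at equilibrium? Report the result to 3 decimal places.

At equilibrium the propagule rain into empty patches balances local extinction: m(1−p*) = e·p*.
p* = m/(m+e) = 0.27/(0.27+0.74) = 0.27/1.0100 = 0.2673.

0.267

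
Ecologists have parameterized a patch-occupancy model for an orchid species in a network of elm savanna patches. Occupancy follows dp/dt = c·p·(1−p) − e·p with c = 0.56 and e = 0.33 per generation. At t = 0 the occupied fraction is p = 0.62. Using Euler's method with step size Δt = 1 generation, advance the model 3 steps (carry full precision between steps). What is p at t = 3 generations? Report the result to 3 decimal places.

Update rule: p ← p + [c·p·(1−p) − e·p]·Δt with Δt = 1.
step 1: Δp = -0.07266, p = 0.54734
step 2: Δp = -0.04188, p = 0.50546
step 3: Δp = -0.02682, p = 0.47864

0.479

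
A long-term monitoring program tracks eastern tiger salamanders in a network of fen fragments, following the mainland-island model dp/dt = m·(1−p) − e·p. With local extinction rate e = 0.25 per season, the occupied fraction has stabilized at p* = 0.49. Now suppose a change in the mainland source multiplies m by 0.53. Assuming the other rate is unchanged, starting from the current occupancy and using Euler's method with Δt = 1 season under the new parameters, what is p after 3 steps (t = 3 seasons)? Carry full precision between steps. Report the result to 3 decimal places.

Balance m(1−p*) = e·p* gives m = e·p*/(1−p*) = 0.25×0.49000/0.51000 = 0.24020.
Starting from p₀ = 0.49000; update p ← p + (dp/dt)·Δt with the new parameters.
p: 0.49000 → 0.43243  (Δp = -0.05758)
p: 0.43243 → 0.39657  (Δp = -0.03585)
p: 0.39657 → 0.37425  (Δp = -0.02232)

0.374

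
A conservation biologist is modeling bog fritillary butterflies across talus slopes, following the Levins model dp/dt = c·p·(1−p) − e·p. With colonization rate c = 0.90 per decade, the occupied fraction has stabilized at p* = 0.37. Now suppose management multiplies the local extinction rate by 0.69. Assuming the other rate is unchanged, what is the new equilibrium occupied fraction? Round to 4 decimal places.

0.5653

Balance c(1−p*) = e gives e = 0.90×(1 − 0.37000) = 0.56700.
New p* = 1 − e/c = 1 − 0.39123/0.90000 = 0.56530.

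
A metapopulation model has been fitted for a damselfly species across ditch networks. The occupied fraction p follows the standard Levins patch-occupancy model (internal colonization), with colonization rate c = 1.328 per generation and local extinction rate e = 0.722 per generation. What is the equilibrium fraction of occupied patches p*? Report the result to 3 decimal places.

Setting dp/dt = 0 and dividing through by p* gives c·(1−p*) = e.
So p* = 1 − e/c = 1 − 0.722/1.328 = 1 − 0.5437 = 0.4563.

0.456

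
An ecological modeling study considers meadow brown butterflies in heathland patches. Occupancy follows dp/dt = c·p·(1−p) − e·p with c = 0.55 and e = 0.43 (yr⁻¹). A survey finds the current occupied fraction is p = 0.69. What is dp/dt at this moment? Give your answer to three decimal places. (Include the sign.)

Colonization term: c·p·(1−p) = 0.55×0.69×0.3100 = 0.11765.
Extinction term: e·p = 0.29670.
dp/dt = 0.11765 − 0.29670 = -0.17905.

-0.179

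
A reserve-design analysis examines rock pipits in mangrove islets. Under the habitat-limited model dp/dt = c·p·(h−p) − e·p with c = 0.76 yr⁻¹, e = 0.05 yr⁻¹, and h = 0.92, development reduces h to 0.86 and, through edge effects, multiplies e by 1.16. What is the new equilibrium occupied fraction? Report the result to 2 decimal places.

0.78

Before: p* = h − e/c = 0.92 − 0.05/0.76 = 0.92 − 0.0658 = 0.8542.
After: c = 0.76, e = 0.058, h = 0.86; p* = 0.86 − 0.058/0.76 = 0.7837.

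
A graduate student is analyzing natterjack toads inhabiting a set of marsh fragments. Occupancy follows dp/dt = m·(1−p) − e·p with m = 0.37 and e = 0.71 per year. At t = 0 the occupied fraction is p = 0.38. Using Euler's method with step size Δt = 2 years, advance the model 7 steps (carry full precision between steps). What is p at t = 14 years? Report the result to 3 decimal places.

0.237

Update rule: p ← p + [m·(1−p) − e·p]·Δt with Δt = 2.
p: 0.38000 → 0.29920  (Δp = -0.08080)
p: 0.29920 → 0.39293  (Δp = +0.09373)
p: 0.39293 → 0.28420  (Δp = -0.10872)
p: 0.28420 → 0.41032  (Δp = +0.12612)
p: 0.41032 → 0.26402  (Δp = -0.14630)
p: 0.26402 → 0.43373  (Δp = +0.16971)
p: 0.43373 → 0.23687  (Δp = -0.19686)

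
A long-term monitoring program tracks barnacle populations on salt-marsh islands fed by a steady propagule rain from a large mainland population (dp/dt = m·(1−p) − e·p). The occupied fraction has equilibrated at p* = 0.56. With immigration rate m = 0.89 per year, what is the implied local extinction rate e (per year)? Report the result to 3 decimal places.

0.699

At equilibrium m(1−p*) = e·p*, so e = m(1−p*)/p*.
e = 0.89 × 0.4400 / 0.56 = 0.6993.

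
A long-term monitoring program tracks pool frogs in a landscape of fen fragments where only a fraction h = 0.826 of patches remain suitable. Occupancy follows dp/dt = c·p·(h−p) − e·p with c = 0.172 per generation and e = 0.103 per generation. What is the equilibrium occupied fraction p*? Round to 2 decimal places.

Setting dp/dt = 0 and dividing by p* gives c·(h−p*) = e.
So p* = h − e/c = 0.826 − 0.103/0.172 = 0.826 − 0.5988 = 0.2272.

0.23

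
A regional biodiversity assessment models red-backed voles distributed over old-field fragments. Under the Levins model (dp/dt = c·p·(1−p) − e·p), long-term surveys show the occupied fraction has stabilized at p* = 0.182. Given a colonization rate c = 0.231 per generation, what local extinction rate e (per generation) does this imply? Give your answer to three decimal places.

0.189

At equilibrium c(1−p*) = e.
e = 0.231 × (1 − 0.182) = 0.231 × 0.8180 = 0.1890.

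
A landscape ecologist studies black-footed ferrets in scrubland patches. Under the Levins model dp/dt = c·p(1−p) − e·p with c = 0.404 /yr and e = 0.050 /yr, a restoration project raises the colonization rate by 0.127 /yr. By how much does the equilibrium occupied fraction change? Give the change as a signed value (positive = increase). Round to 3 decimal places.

Before: p* = 1 − 0.050/0.404 = 0.8762.
After the change, c = 0.531, e = 0.05, so p* = 1 − 0.05/0.531 = 0.9058.
Δp* = 0.9058 − 0.8762 = +0.0296.

0.030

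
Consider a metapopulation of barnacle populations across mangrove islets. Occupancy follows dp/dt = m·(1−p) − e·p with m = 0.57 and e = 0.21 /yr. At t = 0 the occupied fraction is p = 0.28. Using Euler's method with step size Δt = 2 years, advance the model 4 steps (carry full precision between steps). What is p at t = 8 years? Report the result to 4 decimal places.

Update rule: p ← p + [m·(1−p) − e·p]·Δt with Δt = 2.
p: 0.28000 → 0.98320  (Δp = +0.70320)
p: 0.98320 → 0.58941  (Δp = -0.39379)
p: 0.58941 → 0.80993  (Δp = +0.22052)
p: 0.80993 → 0.68644  (Δp = -0.12349)

0.6864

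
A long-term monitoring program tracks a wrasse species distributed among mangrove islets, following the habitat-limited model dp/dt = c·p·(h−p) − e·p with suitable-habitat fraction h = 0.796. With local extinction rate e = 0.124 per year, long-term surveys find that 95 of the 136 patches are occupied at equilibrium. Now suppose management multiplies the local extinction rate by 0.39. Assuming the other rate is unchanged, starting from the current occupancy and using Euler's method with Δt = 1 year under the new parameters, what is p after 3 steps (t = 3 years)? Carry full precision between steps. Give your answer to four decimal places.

Observed p* = 95/136 = 0.69853.
Balance c(h−p*) = e gives c = e/(0.796 − 0.69853) = 0.124/0.09747 = 1.27218.
Starting from p₀ = 0.69853; update p ← p + (dp/dt)·Δt with the new parameters.
p: 0.69853 → 0.75137  (Δp = +0.05284)
p: 0.75137 → 0.75769  (Δp = +0.00633)
p: 0.75769 → 0.75798  (Δp = +0.00028)

0.7580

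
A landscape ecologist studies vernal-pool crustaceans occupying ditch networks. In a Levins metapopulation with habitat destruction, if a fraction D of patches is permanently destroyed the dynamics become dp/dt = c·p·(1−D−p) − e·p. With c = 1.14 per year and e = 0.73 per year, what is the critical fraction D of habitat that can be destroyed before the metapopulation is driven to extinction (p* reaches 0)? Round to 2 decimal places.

The nontrivial equilibrium is p* = (1−D) − e/c; extinction occurs when this hits zero.
So D_crit = 1 − e/c = 1 − 0.73/1.14 = 1 − 0.6404 = 0.3596.
Note this equals the original equilibrium occupancy — the Levins extinction-debt result.

0.36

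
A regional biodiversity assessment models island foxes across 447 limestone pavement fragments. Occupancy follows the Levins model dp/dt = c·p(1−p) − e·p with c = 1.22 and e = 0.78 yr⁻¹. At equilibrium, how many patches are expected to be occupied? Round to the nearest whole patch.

p* = 1 − e/c = 1 − 0.78/1.22 = 0.3607.
Expected occupied patches = N × p* = 447 × 0.3607 = 161.21 ≈ 161.

161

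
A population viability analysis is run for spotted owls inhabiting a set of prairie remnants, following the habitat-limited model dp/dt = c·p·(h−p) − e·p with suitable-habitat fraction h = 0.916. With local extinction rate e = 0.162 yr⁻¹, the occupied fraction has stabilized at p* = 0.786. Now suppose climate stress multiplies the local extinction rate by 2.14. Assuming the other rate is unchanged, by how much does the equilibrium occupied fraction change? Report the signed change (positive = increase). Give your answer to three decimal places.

Balance c(h−p*) = e gives c = e/(0.916 − 0.78600) = 0.162/0.13000 = 1.24615.
New p* = 0.916 − e/c = 0.916 − 0.34668/1.24615 = 0.63780.
Δp* = 0.63780 − 0.78600 = -0.14820.

-0.148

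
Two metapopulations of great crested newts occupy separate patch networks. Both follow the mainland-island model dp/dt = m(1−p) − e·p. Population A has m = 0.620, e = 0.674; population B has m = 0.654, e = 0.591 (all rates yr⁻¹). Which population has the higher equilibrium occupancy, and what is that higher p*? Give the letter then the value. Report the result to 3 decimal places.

A: p*_A = m/(m+e) = 0.620/1.2940 = 0.4791.
B: p*_B = 0.654/1.2450 = 0.5253.
B is higher at 0.5253.

B, 0.525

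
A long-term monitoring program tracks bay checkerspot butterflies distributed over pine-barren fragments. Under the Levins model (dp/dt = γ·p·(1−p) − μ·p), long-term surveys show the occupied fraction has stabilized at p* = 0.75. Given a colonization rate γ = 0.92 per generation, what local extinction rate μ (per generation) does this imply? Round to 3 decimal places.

At equilibrium γ(1−p*) = μ.
μ = 0.92 × (1 − 0.75) = 0.92 × 0.2500 = 0.2300.

0.230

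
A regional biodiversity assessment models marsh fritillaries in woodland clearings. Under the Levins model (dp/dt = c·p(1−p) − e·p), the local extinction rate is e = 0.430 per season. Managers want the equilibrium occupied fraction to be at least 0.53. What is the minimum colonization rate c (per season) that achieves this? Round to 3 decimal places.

p* = 1 − e/c ≥ 0.53 requires e/c ≤ 0.4700, i.e. c ≥ e/0.4700.
c_min = 0.430/0.4700 = 0.9149.

0.915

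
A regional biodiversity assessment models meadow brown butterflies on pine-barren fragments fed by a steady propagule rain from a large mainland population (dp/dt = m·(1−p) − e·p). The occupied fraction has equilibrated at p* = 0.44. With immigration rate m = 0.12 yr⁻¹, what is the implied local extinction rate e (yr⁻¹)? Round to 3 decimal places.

0.153

At equilibrium m(1−p*) = e·p*, so e = m(1−p*)/p*.
e = 0.12 × 0.5600 / 0.44 = 0.1527.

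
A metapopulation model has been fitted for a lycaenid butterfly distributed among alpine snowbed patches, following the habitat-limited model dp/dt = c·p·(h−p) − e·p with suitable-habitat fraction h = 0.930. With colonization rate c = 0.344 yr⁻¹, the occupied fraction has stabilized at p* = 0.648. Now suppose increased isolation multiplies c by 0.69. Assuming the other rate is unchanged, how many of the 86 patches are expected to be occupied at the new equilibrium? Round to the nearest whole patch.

Balance c(h−p*) = e gives e = 0.344×(0.93 − 0.64800) = 0.09701.
New p* = 0.93 − e/c = 0.93 − 0.09701/0.23736 = 0.52130.
Expected occupied = 86 × 0.52130 = 44.83 ≈ 45.

45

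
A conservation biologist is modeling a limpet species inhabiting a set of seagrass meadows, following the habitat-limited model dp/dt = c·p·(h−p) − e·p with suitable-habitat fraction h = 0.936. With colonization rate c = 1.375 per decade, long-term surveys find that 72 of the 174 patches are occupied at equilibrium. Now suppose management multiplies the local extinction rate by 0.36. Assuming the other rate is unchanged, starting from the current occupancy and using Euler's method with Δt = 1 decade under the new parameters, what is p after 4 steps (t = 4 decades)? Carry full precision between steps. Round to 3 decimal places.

Observed p* = 72/174 = 0.41379.
Balance c(h−p*) = e gives e = 1.375×(0.936 − 0.41379) = 0.71803.
Starting from p₀ = 0.41379; update p ← p + (dp/dt)·Δt with the new parameters.
step 1: Δp = +0.19016, p = 0.60395
step 2: Δp = +0.11963, p = 0.72358
step 3: Δp = +0.02430, p = 0.74788
step 4: Δp = +0.00013, p = 0.74801

0.748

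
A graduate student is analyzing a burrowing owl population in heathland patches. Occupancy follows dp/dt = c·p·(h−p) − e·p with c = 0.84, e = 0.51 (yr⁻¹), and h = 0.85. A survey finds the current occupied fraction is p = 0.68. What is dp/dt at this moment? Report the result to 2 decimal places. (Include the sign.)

-0.25

Colonization term: c·p·(h−p) = 0.84×0.68×0.1700 = 0.09710.
Extinction term: e·p = 0.34680.
dp/dt = 0.09710 − 0.34680 = -0.24970.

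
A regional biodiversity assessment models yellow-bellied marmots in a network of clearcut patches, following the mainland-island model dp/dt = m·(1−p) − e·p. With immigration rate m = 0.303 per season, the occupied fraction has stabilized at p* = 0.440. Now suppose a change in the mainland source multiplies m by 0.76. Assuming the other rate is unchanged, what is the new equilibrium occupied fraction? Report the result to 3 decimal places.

0.374

Balance m(1−p*) = e·p* gives e = m(1−p*)/p* = 0.303×0.56000/0.44000 = 0.38564.
New p* = m/(m+e) = 0.23028/(0.23028+0.38564) = 0.37388.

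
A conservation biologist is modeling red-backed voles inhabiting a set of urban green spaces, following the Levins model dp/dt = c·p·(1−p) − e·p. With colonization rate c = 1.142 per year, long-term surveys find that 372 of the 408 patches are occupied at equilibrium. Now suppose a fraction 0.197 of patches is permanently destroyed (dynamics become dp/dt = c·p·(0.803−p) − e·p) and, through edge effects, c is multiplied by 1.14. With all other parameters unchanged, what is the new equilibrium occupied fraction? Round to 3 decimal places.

Observed p* = 372/408 = 0.91176.
Balance c(1−p*) = e gives e = 1.142×(1 − 0.91176) = 0.10077.
New p* = 0.803 − e/c = 0.803 − 0.10077/1.30188 = 0.72560.

0.726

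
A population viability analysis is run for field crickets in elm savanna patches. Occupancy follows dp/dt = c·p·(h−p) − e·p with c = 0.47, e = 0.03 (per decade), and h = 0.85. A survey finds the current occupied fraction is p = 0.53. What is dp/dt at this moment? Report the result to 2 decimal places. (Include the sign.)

Colonization term: c·p·(h−p) = 0.47×0.53×0.3200 = 0.07971.
Extinction term: e·p = 0.01590.
dp/dt = 0.07971 − 0.01590 = 0.06381.

0.06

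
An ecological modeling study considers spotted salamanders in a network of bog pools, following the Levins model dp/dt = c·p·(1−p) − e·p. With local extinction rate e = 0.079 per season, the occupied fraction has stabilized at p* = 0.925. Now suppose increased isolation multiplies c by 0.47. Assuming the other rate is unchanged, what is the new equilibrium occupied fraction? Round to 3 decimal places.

0.840

Balance c(1−p*) = e gives c = e/(1 − 0.92500) = 0.079/0.07500 = 1.05333.
New p* = 1 − e/c = 1 − 0.07900/0.49507 = 0.84043.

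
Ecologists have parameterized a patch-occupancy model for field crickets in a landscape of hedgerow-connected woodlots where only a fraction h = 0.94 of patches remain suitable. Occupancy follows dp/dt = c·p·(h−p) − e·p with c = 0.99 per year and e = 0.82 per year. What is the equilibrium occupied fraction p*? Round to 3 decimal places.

Setting dp/dt = 0 and dividing by p* gives c·(h−p*) = e.
So p* = h − e/c = 0.94 − 0.82/0.99 = 0.94 − 0.8283 = 0.1117.

0.112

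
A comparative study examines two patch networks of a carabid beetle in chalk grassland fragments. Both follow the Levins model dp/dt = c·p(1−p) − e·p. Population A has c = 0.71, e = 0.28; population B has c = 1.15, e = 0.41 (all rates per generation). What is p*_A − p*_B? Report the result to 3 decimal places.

-0.038

A: p*_A = 1 − 0.28/0.71 = 0.6056.
B: p*_B = 1 − 0.41/1.15 = 0.6435.
p*_A − p*_B = 0.6056 − 0.6435 = -0.0378.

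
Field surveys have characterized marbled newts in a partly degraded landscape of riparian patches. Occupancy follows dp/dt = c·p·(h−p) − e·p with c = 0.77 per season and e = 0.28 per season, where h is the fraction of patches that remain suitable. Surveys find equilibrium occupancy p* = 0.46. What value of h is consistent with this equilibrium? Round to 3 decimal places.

At equilibrium c(h−p*) = e, so h = p* + e/c.
h = 0.46 + 0.28/0.77 = 0.46 + 0.3636 = 0.8236.

0.824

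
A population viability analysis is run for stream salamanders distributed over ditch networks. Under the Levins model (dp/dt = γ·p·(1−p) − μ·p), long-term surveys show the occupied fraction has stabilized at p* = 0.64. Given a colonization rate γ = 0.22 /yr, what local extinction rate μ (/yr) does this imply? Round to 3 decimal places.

At equilibrium γ(1−p*) = μ.
μ = 0.22 × (1 − 0.64) = 0.22 × 0.3600 = 0.0792.

0.079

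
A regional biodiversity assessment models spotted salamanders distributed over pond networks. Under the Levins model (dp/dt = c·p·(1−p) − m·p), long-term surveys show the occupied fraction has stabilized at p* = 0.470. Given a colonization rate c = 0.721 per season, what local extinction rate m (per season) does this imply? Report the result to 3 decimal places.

At equilibrium c(1−p*) = m.
m = 0.721 × (1 − 0.470) = 0.721 × 0.5300 = 0.3821.

0.382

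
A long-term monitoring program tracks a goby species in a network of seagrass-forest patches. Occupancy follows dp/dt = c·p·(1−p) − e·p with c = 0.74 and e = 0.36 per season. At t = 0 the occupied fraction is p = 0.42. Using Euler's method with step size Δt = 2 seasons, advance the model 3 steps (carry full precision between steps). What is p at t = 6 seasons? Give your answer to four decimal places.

0.5109

Update rule: p ← p + [c·p·(1−p) − e·p]·Δt with Δt = 2.
  1  |  dp/dt·Δt = +0.058128  |  p_1 = 0.478128
  2  |  dp/dt·Δt = +0.025040  |  p_2 = 0.503168
  3  |  dp/dt·Δt = +0.007704  |  p_3 = 0.510872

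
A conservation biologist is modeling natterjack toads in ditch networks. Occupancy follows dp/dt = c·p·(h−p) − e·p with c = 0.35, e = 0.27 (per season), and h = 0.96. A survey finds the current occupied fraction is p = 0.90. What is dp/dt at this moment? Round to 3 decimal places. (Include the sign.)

Colonization term: c·p·(h−p) = 0.35×0.90×0.0600 = 0.01890.
Extinction term: e·p = 0.24300.
dp/dt = 0.01890 − 0.24300 = -0.22410.

-0.224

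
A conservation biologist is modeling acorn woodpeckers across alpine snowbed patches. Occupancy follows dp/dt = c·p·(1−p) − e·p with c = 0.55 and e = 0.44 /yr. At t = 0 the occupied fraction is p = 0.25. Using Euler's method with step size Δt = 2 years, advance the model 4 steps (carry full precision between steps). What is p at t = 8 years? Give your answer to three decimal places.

Update rule: p ← p + [c·p·(1−p) − e·p]·Δt with Δt = 2.
step 1: Δp = -0.01375, p = 0.23625
step 2: Δp = -0.00942, p = 0.22683
step 3: Δp = -0.00669, p = 0.22014
step 4: Δp = -0.00488, p = 0.21526

0.215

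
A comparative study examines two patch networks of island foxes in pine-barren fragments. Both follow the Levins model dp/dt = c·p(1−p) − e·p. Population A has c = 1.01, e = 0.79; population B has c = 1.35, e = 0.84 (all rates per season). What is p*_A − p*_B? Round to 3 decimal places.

-0.160

A: p*_A = 1 − 0.79/1.01 = 0.2178.
B: p*_B = 1 − 0.84/1.35 = 0.3778.
p*_A − p*_B = 0.2178 − 0.3778 = -0.1600.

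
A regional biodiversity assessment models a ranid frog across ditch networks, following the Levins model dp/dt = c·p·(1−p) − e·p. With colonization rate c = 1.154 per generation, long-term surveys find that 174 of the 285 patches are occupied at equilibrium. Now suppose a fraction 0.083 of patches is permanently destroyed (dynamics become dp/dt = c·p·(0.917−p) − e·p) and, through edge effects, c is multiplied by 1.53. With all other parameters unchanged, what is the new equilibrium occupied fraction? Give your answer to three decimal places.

Observed p* = 174/285 = 0.61053.
Balance c(1−p*) = e gives e = 1.154×(1 − 0.61053) = 0.44945.
New p* = 0.917 − e/c = 0.917 − 0.44945/1.76562 = 0.66244.

0.662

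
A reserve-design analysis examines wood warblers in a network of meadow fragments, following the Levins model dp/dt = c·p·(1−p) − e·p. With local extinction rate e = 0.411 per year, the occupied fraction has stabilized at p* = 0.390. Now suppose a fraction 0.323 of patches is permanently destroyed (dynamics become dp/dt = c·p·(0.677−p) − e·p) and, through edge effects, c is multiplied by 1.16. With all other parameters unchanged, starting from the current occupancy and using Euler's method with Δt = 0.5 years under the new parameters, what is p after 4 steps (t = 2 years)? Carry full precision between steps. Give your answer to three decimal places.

Balance c(1−p*) = e gives c = e/(1 − 0.39000) = 0.411/0.61000 = 0.67377.
Starting from p₀ = 0.39000; update p ← p + (dp/dt)·Δt with the new parameters.
step 1: Δp = -0.03640, p = 0.35360
step 2: Δp = -0.02798, p = 0.32562
step 3: Δp = -0.02220, p = 0.30342
step 4: Δp = -0.01806, p = 0.28536

0.285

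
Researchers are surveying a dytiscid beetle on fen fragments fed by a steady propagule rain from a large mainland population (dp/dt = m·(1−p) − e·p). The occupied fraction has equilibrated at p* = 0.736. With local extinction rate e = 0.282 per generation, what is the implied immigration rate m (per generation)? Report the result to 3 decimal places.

At equilibrium m(1−p*) = e·p*, so m = e·p*/(1−p*).
m = 0.282 × 0.736 / 0.2640 = 0.2076/0.2640 = 0.7862.

0.786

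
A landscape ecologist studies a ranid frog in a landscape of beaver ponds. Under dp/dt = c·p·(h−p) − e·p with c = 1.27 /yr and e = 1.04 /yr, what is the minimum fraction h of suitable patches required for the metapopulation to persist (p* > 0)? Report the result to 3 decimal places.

0.819

p* = h − e/c is positive only when h > e/c.
h_min = e/c = 1.04/1.27 = 0.8189.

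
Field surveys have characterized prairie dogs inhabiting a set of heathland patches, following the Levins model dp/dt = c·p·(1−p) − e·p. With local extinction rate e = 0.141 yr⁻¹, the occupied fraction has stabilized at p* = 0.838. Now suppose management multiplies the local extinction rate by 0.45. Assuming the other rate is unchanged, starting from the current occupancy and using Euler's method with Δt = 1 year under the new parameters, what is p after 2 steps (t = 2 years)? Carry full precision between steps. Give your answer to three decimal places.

0.922

Balance c(1−p*) = e gives c = e/(1 − 0.83800) = 0.141/0.16200 = 0.87037.
Starting from p₀ = 0.83800; update p ← p + (dp/dt)·Δt with the new parameters.
  1  |  dp/dt·Δt = +0.064987  |  p_1 = 0.902987
  2  |  dp/dt·Δt = +0.018951  |  p_2 = 0.921938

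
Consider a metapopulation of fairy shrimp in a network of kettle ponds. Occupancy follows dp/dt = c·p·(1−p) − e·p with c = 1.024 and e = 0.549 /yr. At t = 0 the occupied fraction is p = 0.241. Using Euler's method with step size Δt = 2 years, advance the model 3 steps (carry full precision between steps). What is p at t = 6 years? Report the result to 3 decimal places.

Update rule: p ← p + [c·p·(1−p) − e·p]·Δt with Δt = 2.
  1  |  dp/dt·Δt = +0.110000  |  p_1 = 0.351000
  2  |  dp/dt·Δt = +0.081134  |  p_2 = 0.432134
  3  |  dp/dt·Δt = +0.028084  |  p_3 = 0.460218

0.460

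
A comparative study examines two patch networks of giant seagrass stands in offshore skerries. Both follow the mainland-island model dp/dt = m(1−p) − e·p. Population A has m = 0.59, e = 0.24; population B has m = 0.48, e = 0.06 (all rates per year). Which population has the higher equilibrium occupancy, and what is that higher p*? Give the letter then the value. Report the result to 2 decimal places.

A: p*_A = m/(m+e) = 0.59/0.8300 = 0.7108.
B: p*_B = 0.48/0.5400 = 0.8889.
B is higher at 0.8889.

B, 0.89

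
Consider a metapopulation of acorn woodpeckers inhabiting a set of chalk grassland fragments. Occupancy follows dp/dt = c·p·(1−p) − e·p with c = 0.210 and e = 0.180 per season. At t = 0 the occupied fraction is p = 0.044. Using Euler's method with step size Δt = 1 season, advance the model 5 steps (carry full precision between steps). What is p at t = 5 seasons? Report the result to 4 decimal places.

Update rule: p ← p + [c·p·(1−p) − e·p]·Δt with Δt = 1.
step 1: Δp = +0.00091, p = 0.04491
step 2: Δp = +0.00092, p = 0.04584
step 3: Δp = +0.00093, p = 0.04677
step 4: Δp = +0.00094, p = 0.04771
step 5: Δp = +0.00095, p = 0.04867

0.0487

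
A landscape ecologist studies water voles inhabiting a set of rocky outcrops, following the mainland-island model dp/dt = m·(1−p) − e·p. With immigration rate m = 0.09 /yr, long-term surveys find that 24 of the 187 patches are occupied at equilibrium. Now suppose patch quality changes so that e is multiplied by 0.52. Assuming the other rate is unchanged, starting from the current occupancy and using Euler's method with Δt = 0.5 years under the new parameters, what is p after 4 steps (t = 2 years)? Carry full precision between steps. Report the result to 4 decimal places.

0.1836

Observed p* = 24/187 = 0.12834.
Balance m(1−p*) = e·p* gives e = m(1−p*)/p* = 0.09×0.87166/0.12834 = 0.61125.
Starting from p₀ = 0.12834; update p ← p + (dp/dt)·Δt with the new parameters.
t = 0.5: p = 0.12834 + (+0.01883) = 0.14717
t = 1: p = 0.14717 + (+0.01499) = 0.16216
t = 1.5: p = 0.16216 + (+0.01193) = 0.17409
t = 2: p = 0.17409 + (+0.00950) = 0.18359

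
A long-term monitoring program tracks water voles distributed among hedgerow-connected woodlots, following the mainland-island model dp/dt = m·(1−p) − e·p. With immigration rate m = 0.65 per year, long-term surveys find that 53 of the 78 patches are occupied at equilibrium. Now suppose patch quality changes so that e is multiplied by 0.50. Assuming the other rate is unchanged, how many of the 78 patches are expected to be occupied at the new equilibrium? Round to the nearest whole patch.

63

Observed p* = 53/78 = 0.67949.
Balance m(1−p*) = e·p* gives e = m(1−p*)/p* = 0.65×0.32051/0.67949 = 0.30660.
New p* = m/(m+e) = 0.65000/(0.65000+0.15330) = 0.80916.
Expected occupied = 78 × 0.80916 = 63.11 ≈ 63.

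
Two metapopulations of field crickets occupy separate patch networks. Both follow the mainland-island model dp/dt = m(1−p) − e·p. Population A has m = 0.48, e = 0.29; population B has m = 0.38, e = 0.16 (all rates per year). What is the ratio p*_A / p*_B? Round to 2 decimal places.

0.89

A: p*_A = m/(m+e) = 0.48/0.7700 = 0.6234.
B: p*_B = 0.38/0.5400 = 0.7037.
p*_A / p*_B = 0.6234/0.7037 = 0.8859.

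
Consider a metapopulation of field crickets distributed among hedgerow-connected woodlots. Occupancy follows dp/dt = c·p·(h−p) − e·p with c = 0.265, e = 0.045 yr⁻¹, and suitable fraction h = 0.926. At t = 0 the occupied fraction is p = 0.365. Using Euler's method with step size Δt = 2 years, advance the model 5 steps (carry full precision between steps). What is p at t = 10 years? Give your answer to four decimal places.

0.6753

Update rule: p ← p + [c·p·(h−p) − e·p]·Δt with Δt = 2.
  1  |  dp/dt·Δt = +0.075675  |  p_1 = 0.440675
  2  |  dp/dt·Δt = +0.073691  |  p_2 = 0.514366
  3  |  dp/dt·Δt = +0.065924  |  p_3 = 0.580290
  4  |  dp/dt·Δt = +0.054098  |  p_4 = 0.634389
  5  |  dp/dt·Δt = +0.040952  |  p_5 = 0.675341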